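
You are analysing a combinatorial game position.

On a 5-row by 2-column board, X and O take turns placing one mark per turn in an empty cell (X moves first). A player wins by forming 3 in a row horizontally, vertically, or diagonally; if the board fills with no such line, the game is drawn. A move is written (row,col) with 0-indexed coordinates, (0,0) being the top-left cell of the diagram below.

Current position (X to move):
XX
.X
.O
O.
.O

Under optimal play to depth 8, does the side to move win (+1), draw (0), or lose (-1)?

value(XX/.X/.O/O./.O, X) = -1

ply 1, X at XX/.X/.O/O./.O | (1,0)=-1→XX/XX/.O/O./.O*; (2,0)=-1→XX/.X/XO/O./.O; (3,1)=-1→XX/.X/.O/OX/.O; (4,0)=-1→XX/.X/.O/O./XO
ply 2, O at XX/XX/.O/O./.O | (2,0)=+1→XX/XX/OO/O./.O*; (3,1)=+1→XX/XX/.O/OO/.O; (4,0)=-1→XX/XX/.O/O./OO
ply 3, X at XX/XX/OO/O./.O | (3,1)=-1→XX/XX/OO/OX/.O*; (4,0)=-1→XX/XX/OO/O./XO
ply 4, O at XX/XX/OO/OX/.O | (4,0)=+1→XX/XX/OO/OX/OO*
ply 5: XX/XX/OO/OX/OO is terminal -1 (X); from XX/.X/.O/O./.O depth 8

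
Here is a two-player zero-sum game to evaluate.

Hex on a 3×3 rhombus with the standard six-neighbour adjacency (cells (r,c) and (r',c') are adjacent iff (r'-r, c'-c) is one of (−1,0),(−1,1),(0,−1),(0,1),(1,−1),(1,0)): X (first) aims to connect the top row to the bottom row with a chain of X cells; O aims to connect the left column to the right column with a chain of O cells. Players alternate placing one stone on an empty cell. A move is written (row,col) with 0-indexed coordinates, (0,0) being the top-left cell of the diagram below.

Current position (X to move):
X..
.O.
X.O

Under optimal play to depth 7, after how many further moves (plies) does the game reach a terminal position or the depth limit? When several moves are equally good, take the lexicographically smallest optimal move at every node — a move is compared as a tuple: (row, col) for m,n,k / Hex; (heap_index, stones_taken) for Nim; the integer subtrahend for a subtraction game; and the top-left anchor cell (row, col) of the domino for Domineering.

p1 X@[X../.O./X.O]: (0,1)[XX./.O./X.O]-1 (0,2)[X.X/.O./X.O]-1 (1,0)[X../XO./X.O]+1* (1,2)[X../.OX/X.O]-1 (2,1)[X../.O./XXO]-1
p2 O@[X../XO./X.O] terminal -1; root [X../.O./X.O] d7

PV length from [X../.O./X.O]: 1 ply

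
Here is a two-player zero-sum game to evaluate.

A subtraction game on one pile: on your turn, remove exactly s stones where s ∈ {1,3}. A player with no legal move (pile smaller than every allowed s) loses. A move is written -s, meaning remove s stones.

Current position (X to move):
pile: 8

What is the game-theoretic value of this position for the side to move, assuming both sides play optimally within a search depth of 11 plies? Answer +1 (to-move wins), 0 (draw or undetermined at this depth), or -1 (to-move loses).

ply 1, X at 8 | -1=-1→7*; -3=-1→5
ply 2, O at 7 | -1=+1→6*; -3=+1→4
ply 3, X at 6 | -1=-1→5*; -3=-1→3
ply 4, O at 5 | -1=+1→4*; -3=+1→2
ply 5, X at 4 | -1=-1→3*; -3=-1→1
ply 6, O at 3 | -1=+1→2*; -3=+1→0
ply 7, X at 2 | -1=-1→1*
ply 8, O at 1 | -1=+1→0*
ply 9: 0 is terminal -1 (X); from 8 depth 11

value(8, X) = -1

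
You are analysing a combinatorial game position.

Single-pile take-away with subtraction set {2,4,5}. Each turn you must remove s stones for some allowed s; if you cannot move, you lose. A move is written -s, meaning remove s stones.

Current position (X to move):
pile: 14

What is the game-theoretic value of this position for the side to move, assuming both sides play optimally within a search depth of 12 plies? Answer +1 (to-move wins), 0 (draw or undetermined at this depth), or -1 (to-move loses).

p1 X@[14]: -2[12]-1* -4[10]-1 -5[9]-1
p2 O@[12]: -2[10]-1 -4[8]+1* -5[7]+1
p3 X@[8]: -2[6]-1* -4[4]-1 -5[3]-1
p4 O@[6]: -2[4]-1 -4[2]-1 -5[1]+1*
p5 X@[1] terminal -1; root [14] d12

value(14, X) = -1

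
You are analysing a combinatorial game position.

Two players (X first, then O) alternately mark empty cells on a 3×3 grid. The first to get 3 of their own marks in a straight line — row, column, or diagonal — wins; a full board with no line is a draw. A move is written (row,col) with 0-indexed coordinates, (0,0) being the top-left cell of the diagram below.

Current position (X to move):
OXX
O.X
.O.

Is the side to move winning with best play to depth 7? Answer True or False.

X winning at [OXX/O.X/.O.]: True

ply 1, X at OXX/O.X/.O. | (1,1)=-1→OXX/OXX/.O.; (2,0)=+1→OXX/O.X/XO.*; (2,2)=+1→OXX/O.X/.OX
ply 2, O at OXX/O.X/XO. | (1,1)=-1→OXX/OOX/XO.*; (2,2)=-1→OXX/O.X/XOO
ply 3, X at OXX/OOX/XO. | (2,2)=+1→OXX/OOX/XOX*
ply 4: OXX/OOX/XOX is terminal -1 (O); from OXX/O.X/.O. depth 7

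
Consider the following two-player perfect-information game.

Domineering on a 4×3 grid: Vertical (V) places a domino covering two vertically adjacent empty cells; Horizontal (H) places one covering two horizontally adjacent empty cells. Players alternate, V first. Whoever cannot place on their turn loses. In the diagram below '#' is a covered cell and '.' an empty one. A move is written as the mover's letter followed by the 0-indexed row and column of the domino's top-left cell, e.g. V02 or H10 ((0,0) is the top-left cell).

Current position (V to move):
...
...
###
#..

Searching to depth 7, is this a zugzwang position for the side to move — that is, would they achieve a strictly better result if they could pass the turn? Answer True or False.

[.../.../###/#..] V move#1: V00:-1/#../#../###/#.., V01:+1/.#./.#./###/#..*, V02:-1/..#/..#/###/#..
[.#./.#./###/#..] H move#2: H31:-1/.#./.#./###/###*
[.#./.#./###/###] V move#3: V00:+1/##./##./###/###*, V02:+1/.##/.##/###/###
[##./##./###/###] end (terminal -1, H#4); searched .../.../###/#.. to 7
pass branch (H moves first from the same position):
  | [.../.../###/#..] H move#1: H00:+1/##./.../###/#..*, H01:+1/.##/.../###/#.., H10:+1/.../##./###/#.., H11:+1/.../.##/###/#.., H31:-1/.../.../###/###
  | [##./.../###/#..] V move#2: V02:-1/###/..#/###/#..*
  | [###/..#/###/#..] H move#3: H10:+1/###/###/###/#..*, H31:+1/###/..#/###/###
  | [###/###/###/#..] end (terminal -1, V#4); searched .../.../###/#.. to 7
V moving scores +1; V passing scores -1

zugzwang(.../.../###/#.., V) = False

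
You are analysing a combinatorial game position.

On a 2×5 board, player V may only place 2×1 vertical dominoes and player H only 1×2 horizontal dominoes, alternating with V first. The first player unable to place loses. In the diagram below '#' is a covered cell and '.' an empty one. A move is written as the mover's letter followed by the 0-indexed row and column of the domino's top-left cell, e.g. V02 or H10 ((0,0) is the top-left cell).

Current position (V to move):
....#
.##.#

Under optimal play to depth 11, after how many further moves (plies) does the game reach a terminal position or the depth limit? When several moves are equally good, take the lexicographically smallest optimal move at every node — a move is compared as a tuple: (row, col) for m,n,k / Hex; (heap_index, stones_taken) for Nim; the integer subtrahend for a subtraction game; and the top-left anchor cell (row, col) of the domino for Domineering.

ply 1, V at ....#/.##.# | V00=-1→#...#/###.#*; V03=-1→...##/.####
ply 2, H at #...#/###.# | H01=-1→###.#/###.#; H02=+1→#.###/###.#*
ply 3: #.###/###.# is terminal -1 (V); from ....#/.##.# depth 11

PV length from [....#/.##.#]: 2 plies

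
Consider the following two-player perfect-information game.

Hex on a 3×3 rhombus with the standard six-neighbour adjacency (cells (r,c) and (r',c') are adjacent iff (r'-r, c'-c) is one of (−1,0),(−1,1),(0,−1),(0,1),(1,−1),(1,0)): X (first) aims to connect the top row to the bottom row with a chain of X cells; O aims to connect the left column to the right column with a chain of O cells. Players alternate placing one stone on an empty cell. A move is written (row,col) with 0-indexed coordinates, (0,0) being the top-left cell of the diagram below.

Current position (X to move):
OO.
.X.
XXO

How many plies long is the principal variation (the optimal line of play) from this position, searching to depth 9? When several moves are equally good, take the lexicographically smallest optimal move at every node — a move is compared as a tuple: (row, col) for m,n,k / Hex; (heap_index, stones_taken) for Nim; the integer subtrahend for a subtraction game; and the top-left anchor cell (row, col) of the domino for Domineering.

PV length from [OO./.X./XXO]: 1 ply

p1 X@[OO./.X./XXO]: (0,2)[OOX/.X./XXO]+1* (1,0)[OO./XX./XXO]-1 (1,2)[OO./.XX/XXO]-1
p2 O@[OOX/.X./XXO] terminal -1; root [OO./.X./XXO] d9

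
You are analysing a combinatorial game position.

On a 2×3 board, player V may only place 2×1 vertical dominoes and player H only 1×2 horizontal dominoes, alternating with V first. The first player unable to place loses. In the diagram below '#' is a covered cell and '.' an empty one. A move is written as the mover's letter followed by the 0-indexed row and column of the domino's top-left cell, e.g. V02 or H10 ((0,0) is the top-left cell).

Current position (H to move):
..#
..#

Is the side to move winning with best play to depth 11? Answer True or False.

H winning at [..#/..#]: True

p1 H@[..#/..#]: H00[###/..#]+1* H10[..#/###]+1
p2 V@[###/..#] terminal -1; root [..#/..#] d11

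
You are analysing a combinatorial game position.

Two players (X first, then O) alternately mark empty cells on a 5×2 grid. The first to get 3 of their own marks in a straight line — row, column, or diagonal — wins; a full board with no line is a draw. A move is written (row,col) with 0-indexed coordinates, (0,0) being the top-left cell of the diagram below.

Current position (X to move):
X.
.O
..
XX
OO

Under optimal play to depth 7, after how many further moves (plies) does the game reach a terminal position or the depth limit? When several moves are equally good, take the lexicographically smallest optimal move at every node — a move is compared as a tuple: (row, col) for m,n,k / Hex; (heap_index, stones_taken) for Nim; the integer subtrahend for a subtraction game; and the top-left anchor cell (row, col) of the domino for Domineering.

[X./.O/../XX/OO] X move#1: (0,1):+0/XX/.O/../XX/OO*, (1,0):+0/X./XO/../XX/OO, (2,0):+0/X./.O/X./XX/OO, (2,1):+0/X./.O/.X/XX/OO
[XX/.O/../XX/OO] O move#2: (1,0):+0/XX/OO/../XX/OO*, (2,0):+0/XX/.O/O./XX/OO, (2,1):+0/XX/.O/.O/XX/OO
[XX/OO/../XX/OO] X move#3: (2,0):+0/XX/OO/X./XX/OO*, (2,1):+0/XX/OO/.X/XX/OO
[XX/OO/X./XX/OO] O move#4: (2,1):+0/XX/OO/XO/XX/OO*
[XX/OO/XO/XX/OO] end (terminal +0, X#5); searched X./.O/../XX/OO to 7

PV length from [X./.O/../XX/OO]: 4 plies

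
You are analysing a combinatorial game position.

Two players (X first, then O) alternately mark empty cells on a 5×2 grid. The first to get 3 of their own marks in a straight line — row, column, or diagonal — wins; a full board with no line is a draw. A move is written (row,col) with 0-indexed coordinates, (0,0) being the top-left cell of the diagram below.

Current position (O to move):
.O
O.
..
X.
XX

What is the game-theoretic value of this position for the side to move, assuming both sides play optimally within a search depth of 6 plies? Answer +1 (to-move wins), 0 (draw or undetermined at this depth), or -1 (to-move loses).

value(.O/O./../X./XX, O) = 0

[.O/O./../X./XX] O move#1: (0,0):-1/OO/O./../X./XX, (1,1):-1/.O/OO/../X./XX, (2,0):+0/.O/O./O./X./XX*, (2,1):-1/.O/O./.O/X./XX, (3,1):-1/.O/O./../XO/XX
[.O/O./O./X./XX] X move#2: (0,0):+0/XO/O./O./X./XX*, (1,1):-1/.O/OX/O./X./XX, (2,1):-1/.O/O./OX/X./XX, (3,1):-1/.O/O./O./XX/XX
[XO/O./O./X./XX] O move#3: (1,1):+0/XO/OO/O./X./XX*, (2,1):+0/XO/O./OO/X./XX, (3,1):+0/XO/O./O./XO/XX
[XO/OO/O./X./XX] X move#4: (2,1):+0/XO/OO/OX/X./XX*, (3,1):-1/XO/OO/O./XX/XX
[XO/OO/OX/X./XX] O move#5: (3,1):+0/XO/OO/OX/XO/XX*
[XO/OO/OX/XO/XX] end (terminal +0, X#6); searched .O/O./../X./XX to 6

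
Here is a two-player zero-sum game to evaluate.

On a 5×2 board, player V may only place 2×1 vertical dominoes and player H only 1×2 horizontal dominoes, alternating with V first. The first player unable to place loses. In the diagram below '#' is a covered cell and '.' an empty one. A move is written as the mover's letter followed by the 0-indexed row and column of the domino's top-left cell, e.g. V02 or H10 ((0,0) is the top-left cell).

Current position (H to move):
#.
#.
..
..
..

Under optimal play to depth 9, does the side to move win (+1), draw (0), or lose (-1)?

value(#./#./../../.., H) = +1

[#./#./../../..] H move#1: H20:-1/#./#./##/../.., H30:+1/#./#./../##/..*, H40:-1/#./#./../../##
[#./#./../##/..] V move#2: V01:-1/##/##/../##/..*, V11:-1/#./##/.#/##/..
[##/##/../##/..] H move#3: H20:+1/##/##/##/##/..*, H40:+1/##/##/../##/##
[##/##/##/##/..] end (terminal -1, V#4); searched #./#./../../.. to 9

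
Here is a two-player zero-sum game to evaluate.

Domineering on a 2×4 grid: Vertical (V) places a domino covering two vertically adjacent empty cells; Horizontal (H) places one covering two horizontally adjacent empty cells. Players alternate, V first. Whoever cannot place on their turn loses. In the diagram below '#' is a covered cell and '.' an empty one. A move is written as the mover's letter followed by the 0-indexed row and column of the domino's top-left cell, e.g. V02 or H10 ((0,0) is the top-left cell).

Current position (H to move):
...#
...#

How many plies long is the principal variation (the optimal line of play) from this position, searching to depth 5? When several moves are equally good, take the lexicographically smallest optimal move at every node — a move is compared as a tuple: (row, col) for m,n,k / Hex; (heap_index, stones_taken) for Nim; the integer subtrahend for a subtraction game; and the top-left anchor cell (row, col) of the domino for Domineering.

ply 1, H at ...#/...# | H00=+1→##.#/...#*; H01=+1→.###/...#; H10=+1→...#/##.#; H11=+1→...#/.###
ply 2, V at ##.#/...# | V02=-1→####/..##*
ply 3, H at ####/..## | H10=+1→####/####*
ply 4: ####/#### is terminal -1 (V); from ...#/...# depth 5

PV length from [...#/...#]: 3 plies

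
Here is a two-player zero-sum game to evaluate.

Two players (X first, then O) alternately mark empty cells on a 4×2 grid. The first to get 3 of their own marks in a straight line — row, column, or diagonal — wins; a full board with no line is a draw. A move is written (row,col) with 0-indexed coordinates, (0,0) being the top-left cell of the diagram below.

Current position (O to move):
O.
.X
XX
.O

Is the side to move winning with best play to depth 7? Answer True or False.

O winning at [O./.X/XX/.O]: False

[O./.X/XX/.O] O move#1: (0,1):+0/OO/.X/XX/.O*, (1,0):-1/O./OX/XX/.O, (3,0):-1/O./.X/XX/OO
[OO/.X/XX/.O] X move#2: (1,0):+0/OO/XX/XX/.O*, (3,0):+0/OO/.X/XX/XO
[OO/XX/XX/.O] O move#3: (3,0):+0/OO/XX/XX/OO*
[OO/XX/XX/OO] end (terminal +0, X#4); searched O./.X/XX/.O to 7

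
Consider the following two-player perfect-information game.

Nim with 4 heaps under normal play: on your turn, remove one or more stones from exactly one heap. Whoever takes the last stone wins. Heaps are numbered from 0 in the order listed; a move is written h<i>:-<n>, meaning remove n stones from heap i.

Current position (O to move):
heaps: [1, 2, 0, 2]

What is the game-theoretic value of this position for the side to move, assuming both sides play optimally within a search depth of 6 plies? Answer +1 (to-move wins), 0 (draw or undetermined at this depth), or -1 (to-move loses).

ply 1, O at (1,2,0,2) | h0:-1=+1→(0,2,0,2)*; h1:-1=-1→(1,1,0,2); h1:-2=-1→(1,0,0,2); h3:-1=-1→(1,2,0,1); h3:-2=-1→(1,2,0,0)
ply 2, X at (0,2,0,2) | h1:-1=-1→(0,1,0,2)*; h1:-2=-1→(0,0,0,2); h3:-1=-1→(0,2,0,1); h3:-2=-1→(0,2,0,0)
ply 3, O at (0,1,0,2) | h1:-1=-1→(0,0,0,2); h3:-1=+1→(0,1,0,1)*; h3:-2=-1→(0,1,0,0)
ply 4, X at (0,1,0,1) | h1:-1=-1→(0,0,0,1)*; h3:-1=-1→(0,1,0,0)
ply 5, O at (0,0,0,1) | h3:-1=+1→(0,0,0,0)*
ply 6: (0,0,0,0) is terminal -1 (X); from (1,2,0,2) depth 6

value((1,2,0,2), O) = +1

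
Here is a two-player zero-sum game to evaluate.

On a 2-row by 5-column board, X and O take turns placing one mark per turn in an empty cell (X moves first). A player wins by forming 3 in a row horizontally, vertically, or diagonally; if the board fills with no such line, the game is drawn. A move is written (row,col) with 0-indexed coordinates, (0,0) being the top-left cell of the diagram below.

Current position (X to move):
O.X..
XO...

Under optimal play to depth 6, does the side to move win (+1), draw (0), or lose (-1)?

p1 X@[O.X../XO...]: (0,1)[OXX../XO...]+0 (0,3)[O.XX./XO...]+1* (0,4)[O.X.X/XO...]+0 (1,2)[O.X../XOX..]+0 (1,3)[O.X../XO.X.]+0 (1,4)[O.X../XO..X]+0
p2 O@[O.XX./XO...]: (0,1)[OOXX./XO...]-1* (0,4)[O.XXO/XO...]-1 (1,2)[O.XX./XOO..]-1 (1,3)[O.XX./XO.O.]-1 (1,4)[O.XX./XO..O]-1
p3 X@[OOXX./XO...]: (0,4)[OOXXX/XO...]+1* (1,2)[OOXX./XOX..]+0 (1,3)[OOXX./XO.X.]+0 (1,4)[OOXX./XO..X]+0
p4 O@[OOXXX/XO...] terminal -1; root [O.X../XO...] d6

value(O.X../XO..., X) = +1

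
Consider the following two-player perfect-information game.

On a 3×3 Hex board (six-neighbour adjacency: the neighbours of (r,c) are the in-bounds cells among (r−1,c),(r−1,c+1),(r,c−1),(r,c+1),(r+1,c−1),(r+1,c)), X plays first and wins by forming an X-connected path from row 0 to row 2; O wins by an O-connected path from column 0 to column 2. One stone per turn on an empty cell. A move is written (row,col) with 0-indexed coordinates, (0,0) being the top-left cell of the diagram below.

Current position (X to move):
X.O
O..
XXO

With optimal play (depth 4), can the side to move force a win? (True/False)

X winning at [X.O/O../XXO]: False

p1 X@[X.O/O../XXO]: (0,1)[XXO/O../XXO]-1* (1,1)[X.O/OX./XXO]-1 (1,2)[X.O/O.X/XXO]-1
p2 O@[XXO/O../XXO]: (1,1)[XXO/OO./XXO]+1* (1,2)[XXO/O.O/XXO]-1
p3 X@[XXO/OO./XXO] terminal -1; root [X.O/O../XXO] d4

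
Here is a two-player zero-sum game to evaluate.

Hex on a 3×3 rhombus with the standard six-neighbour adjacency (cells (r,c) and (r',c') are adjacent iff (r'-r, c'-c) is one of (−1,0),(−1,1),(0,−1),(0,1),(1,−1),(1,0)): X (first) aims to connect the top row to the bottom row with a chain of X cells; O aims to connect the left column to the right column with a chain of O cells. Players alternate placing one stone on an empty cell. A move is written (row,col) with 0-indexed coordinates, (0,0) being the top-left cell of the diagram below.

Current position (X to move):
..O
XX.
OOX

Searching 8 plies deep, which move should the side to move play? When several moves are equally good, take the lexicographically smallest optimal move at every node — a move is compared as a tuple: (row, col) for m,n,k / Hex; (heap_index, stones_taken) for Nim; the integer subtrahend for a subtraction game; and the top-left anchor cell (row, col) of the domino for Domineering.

X's best at [..O/XX./OOX]: (1,2)

[..O/XX./OOX] X move#1: (0,0):-1/X.O/XX./OOX, (0,1):-1/.XO/XX./OOX, (1,2):+1/..O/XXX/OOX*
[..O/XXX/OOX] O move#2: (0,0):-1/O.O/XXX/OOX*, (0,1):-1/.OO/XXX/OOX
[O.O/XXX/OOX] X move#3: (0,1):+1/OXO/XXX/OOX*
[OXO/XXX/OOX] end (terminal -1, O#4); searched ..O/XX./OOX to 8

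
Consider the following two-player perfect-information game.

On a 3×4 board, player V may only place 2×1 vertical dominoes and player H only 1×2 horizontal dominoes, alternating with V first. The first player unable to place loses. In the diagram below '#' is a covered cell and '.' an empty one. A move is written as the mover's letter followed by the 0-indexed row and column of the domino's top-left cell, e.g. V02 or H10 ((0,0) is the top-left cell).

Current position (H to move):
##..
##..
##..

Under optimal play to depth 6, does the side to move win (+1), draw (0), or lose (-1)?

value(##../##../##.., H) = +1

[##../##../##..] H move#1: H02:-1/####/##../##.., H12:+1/##../####/##..*, H22:-1/##../##../####
[##../####/##..] end (terminal -1, V#2); searched ##../##../##.. to 6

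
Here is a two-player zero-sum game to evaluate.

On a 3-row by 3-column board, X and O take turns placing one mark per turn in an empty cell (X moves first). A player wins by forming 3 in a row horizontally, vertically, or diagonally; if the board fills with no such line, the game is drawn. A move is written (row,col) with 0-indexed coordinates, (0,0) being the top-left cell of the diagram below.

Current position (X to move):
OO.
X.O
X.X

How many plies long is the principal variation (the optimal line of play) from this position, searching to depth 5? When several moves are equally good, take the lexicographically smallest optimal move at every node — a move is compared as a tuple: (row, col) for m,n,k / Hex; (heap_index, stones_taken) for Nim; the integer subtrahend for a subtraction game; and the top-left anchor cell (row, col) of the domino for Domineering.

[OO./X.O/X.X] X move#1: (0,2):+1/OOX/X.O/X.X*, (1,1):-1/OO./XXO/X.X, (2,1):+1/OO./X.O/XXX
[OOX/X.O/X.X] O move#2: (1,1):-1/OOX/XOO/X.X*, (2,1):-1/OOX/X.O/XOX
[OOX/XOO/X.X] X move#3: (2,1):+1/OOX/XOO/XXX*
[OOX/XOO/XXX] end (terminal -1, O#4); searched OO./X.O/X.X to 5

PV length from [OO./X.O/X.X]: 3 plies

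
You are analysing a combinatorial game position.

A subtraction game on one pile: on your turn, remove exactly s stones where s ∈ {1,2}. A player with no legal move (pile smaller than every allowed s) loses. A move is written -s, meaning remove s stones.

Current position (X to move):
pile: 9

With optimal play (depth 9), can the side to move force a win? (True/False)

p1 X@[9]: -1[8]-1* -2[7]-1
p2 O@[8]: -1[7]-1 -2[6]+1*
p3 X@[6]: -1[5]-1* -2[4]-1
p4 O@[5]: -1[4]-1 -2[3]+1*
p5 X@[3]: -1[2]-1* -2[1]-1
p6 O@[2]: -1[1]-1 -2[0]+1*
p7 X@[0] terminal -1; root [9] d9

X winning at [9]: False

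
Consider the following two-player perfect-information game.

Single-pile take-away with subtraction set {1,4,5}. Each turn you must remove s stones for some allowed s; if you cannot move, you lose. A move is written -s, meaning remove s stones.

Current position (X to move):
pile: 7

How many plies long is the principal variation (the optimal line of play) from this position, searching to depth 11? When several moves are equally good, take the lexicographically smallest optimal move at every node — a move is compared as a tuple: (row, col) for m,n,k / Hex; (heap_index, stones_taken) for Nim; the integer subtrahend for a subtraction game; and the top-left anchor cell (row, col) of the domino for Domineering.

PV length from [7]: 3 plies

ply 1, X at 7 | -1=-1→6; -4=-1→3; -5=+1→2*
ply 2, O at 2 | -1=-1→1*
ply 3, X at 1 | -1=+1→0*
ply 4: 0 is terminal -1 (O); from 7 depth 11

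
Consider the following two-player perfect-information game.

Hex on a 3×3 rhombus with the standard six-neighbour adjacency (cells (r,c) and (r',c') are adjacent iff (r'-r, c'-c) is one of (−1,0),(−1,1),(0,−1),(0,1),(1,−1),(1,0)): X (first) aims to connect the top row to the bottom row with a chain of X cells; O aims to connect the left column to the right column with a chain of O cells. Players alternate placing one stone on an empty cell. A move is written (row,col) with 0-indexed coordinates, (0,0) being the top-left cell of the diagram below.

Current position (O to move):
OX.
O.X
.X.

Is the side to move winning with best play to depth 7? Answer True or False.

O winning at [OX./O.X/.X.]: False

[OX./O.X/.X.] O move#1: (0,2):-1/OXO/O.X/.X.*, (1,1):-1/OX./OOX/.X., (2,0):-1/OX./O.X/OX., (2,2):-1/OX./O.X/.XO
[OXO/O.X/.X.] X move#2: (1,1):+1/OXO/OXX/.X.*, (2,0):-1/OXO/O.X/XX., (2,2):-1/OXO/O.X/.XX
[OXO/OXX/.X.] end (terminal -1, O#3); searched OX./O.X/.X. to 7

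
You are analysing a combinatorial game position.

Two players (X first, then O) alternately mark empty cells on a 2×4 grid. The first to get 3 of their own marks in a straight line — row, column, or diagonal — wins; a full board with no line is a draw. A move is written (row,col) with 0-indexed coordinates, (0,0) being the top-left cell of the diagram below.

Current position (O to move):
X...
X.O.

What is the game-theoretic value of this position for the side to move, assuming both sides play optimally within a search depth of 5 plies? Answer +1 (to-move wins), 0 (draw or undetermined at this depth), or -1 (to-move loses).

[X.../X.O.] O move#1: (0,1):+0/XO../X.O.*, (0,2):+0/X.O./X.O., (0,3):+0/X..O/X.O., (1,1):+0/X.../XOO., (1,3):+0/X.../X.OO
[XO../X.O.] X move#2: (0,2):+0/XOX./X.O.*, (0,3):+0/XO.X/X.O., (1,1):+0/XO../XXO., (1,3):+0/XO../X.OX
[XOX./X.O.] O move#3: (0,3):+0/XOXO/X.O.*, (1,1):+0/XOX./XOO., (1,3):+0/XOX./X.OO
[XOXO/X.O.] X move#4: (1,1):+0/XOXO/XXO.*, (1,3):+0/XOXO/X.OX
[XOXO/XXO.] O move#5: (1,3):+0/XOXO/XXOO*
[XOXO/XXOO] end (terminal +0, X#6); searched X.../X.O. to 5

value(X.../X.O., O) = 0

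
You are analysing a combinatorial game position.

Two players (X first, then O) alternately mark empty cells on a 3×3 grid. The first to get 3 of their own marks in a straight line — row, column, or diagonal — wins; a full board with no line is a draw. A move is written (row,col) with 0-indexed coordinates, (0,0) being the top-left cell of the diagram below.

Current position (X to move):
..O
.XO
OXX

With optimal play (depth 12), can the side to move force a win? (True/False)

X winning at [..O/.XO/OXX]: True

p1 X@[..O/.XO/OXX]: (0,0)[X.O/.XO/OXX]+1* (0,1)[.XO/.XO/OXX]+1 (1,0)[..O/XXO/OXX]+1
p2 O@[X.O/.XO/OXX] terminal -1; root [..O/.XO/OXX] d12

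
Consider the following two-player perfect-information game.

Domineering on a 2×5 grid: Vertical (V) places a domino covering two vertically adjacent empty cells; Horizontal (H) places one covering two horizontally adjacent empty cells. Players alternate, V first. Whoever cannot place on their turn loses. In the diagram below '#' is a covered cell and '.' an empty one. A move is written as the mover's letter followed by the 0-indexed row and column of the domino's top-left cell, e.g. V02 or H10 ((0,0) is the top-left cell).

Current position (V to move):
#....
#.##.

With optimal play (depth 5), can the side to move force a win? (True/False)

ply 1, V at #..../#.##. | V01=-1→##.../####.*; V04=-1→#...#/#.###
ply 2, H at ##.../####. | H02=-1→####./####.; H03=+1→##.##/####.*
ply 3: ##.##/####. is terminal -1 (V); from #..../#.##. depth 5

V winning at [#..../#.##.]: False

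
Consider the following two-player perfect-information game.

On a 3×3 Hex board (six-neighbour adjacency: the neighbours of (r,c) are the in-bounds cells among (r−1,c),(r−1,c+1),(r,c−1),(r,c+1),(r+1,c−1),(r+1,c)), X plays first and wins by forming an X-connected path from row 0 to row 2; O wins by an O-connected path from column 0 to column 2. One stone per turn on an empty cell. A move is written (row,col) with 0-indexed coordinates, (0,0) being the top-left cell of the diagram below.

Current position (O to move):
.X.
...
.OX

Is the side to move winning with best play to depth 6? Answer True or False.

p1 O@[.X./.../.OX]: (0,0)[OX./.../.OX]-1 (0,2)[.XO/.../.OX]-1 (1,0)[.X./O../.OX]-1 (1,1)[.X./.O./.OX]+1* (1,2)[.X./..O/.OX]-1 (2,0)[.X./.../OOX]-1
p2 X@[.X./.O./.OX]: (0,0)[XX./.O./.OX]-1* (0,2)[.XX/.O./.OX]-1 (1,0)[.X./XO./.OX]-1 (1,2)[.X./.OX/.OX]-1 (2,0)[.X./.O./XOX]-1
p3 O@[XX./.O./.OX]: (0,2)[XXO/.O./.OX]+1* (1,0)[XX./OO./.OX]+1 (1,2)[XX./.OO/.OX]+1 (2,0)[XX./.O./OOX]+1
p4 X@[XXO/.O./.OX]: (1,0)[XXO/XO./.OX]-1* (1,2)[XXO/.OX/.OX]-1 (2,0)[XXO/.O./XOX]-1
p5 O@[XXO/XO./.OX]: (1,2)[XXO/XOO/.OX]-1 (2,0)[XXO/XO./OOX]+1*
p6 X@[XXO/XO./OOX] terminal -1; root [.X./.../.OX] d6

O winning at [.X./.../.OX]: True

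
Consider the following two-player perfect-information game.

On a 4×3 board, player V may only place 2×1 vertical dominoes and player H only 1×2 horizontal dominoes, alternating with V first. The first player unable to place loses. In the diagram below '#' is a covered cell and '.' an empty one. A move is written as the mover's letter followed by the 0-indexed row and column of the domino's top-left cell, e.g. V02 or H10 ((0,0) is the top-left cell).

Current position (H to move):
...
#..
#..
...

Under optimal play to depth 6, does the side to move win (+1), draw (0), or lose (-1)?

value(.../#../#../..., H) = -1

ply 1, H at .../#../#../... | H00=-1→##./#../#../...*; H01=-1→.##/#../#../...; H11=-1→.../###/#../...; H21=-1→.../#../###/...; H30=-1→.../#../#../##.; H31=-1→.../#../#../.##
ply 2, V at ##./#../#../... | V02=-1→###/#.#/#../...; V11=+1→##./##./##./...*; V12=+1→##./#.#/#.#/...; V21=+1→##./#../##./.#.; V22=+1→##./#../#.#/..#
ply 3, H at ##./##./##./... | H30=-1→##./##./##./##.*; H31=-1→##./##./##./.##
ply 4, V at ##./##./##./##. | V02=+1→###/###/##./##.*; V12=+1→##./###/###/##.; V22=+1→##./##./###/###
ply 5: ###/###/##./##. is terminal -1 (H); from .../#../#../... depth 6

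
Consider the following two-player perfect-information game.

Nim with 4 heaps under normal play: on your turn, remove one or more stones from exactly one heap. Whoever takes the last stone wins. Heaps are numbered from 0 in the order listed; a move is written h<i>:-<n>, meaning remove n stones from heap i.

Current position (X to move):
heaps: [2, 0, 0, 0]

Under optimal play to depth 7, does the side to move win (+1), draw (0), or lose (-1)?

value((2,0,0,0), X) = +1

p1 X@[(2,0,0,0)]: h0:-1[(1,0,0,0)]-1 h0:-2[(0,0,0,0)]+1*
p2 O@[(0,0,0,0)] terminal -1; root [(2,0,0,0)] d7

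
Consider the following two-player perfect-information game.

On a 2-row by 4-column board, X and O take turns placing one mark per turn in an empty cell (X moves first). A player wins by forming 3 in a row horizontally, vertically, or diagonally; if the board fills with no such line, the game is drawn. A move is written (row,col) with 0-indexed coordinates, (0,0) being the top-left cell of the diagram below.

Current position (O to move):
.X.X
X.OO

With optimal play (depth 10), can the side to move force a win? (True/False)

ply 1, O at .X.X/X.OO | (0,0)=-1→OX.X/X.OO; (0,2)=+0→.XOX/X.OO; (1,1)=+1→.X.X/XOOO*
ply 2: .X.X/XOOO is terminal -1 (X); from .X.X/X.OO depth 10

O winning at [.X.X/X.OO]: True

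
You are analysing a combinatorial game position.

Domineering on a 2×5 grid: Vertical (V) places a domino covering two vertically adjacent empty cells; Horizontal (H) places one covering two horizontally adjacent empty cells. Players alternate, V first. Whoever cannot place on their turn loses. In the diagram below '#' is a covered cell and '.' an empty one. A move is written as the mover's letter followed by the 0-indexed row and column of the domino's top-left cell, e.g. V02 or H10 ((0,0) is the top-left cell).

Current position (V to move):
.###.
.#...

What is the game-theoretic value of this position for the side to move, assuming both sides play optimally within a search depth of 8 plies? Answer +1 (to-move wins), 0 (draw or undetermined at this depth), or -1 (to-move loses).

p1 V@[.###./.#...]: V00[####./##...]-1 V04[.####/.#..#]+1*
p2 H@[.####/.#..#]: H12[.####/.####]-1*
p3 V@[.####/.####]: V00[#####/#####]+1*
p4 H@[#####/#####] terminal -1; root [.###./.#...] d8

value(.###./.#..., V) = +1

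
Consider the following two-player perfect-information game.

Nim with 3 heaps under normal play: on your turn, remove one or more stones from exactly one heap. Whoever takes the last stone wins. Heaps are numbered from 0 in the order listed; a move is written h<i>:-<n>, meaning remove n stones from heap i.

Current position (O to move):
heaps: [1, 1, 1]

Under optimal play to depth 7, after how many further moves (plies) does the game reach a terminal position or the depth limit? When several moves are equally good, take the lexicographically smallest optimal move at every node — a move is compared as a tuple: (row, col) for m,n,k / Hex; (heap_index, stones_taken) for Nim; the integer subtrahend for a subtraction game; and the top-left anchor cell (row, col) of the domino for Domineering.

PV length from [(1,1,1)]: 3 plies

p1 O@[(1,1,1)]: h0:-1[(0,1,1)]+1* h1:-1[(1,0,1)]+1 h2:-1[(1,1,0)]+1
p2 X@[(0,1,1)]: h1:-1[(0,0,1)]-1* h2:-1[(0,1,0)]-1
p3 O@[(0,0,1)]: h2:-1[(0,0,0)]+1*
p4 X@[(0,0,0)] terminal -1; root [(1,1,1)] d7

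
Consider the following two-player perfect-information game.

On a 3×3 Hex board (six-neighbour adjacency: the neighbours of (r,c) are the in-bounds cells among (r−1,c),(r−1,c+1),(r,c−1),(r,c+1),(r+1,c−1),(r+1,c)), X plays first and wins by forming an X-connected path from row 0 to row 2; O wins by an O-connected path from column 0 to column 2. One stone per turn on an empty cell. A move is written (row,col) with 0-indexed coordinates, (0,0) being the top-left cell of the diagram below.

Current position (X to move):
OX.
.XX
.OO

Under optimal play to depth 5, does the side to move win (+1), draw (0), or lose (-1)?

value(OX./.XX/.OO, X) = +1

[OX./.XX/.OO] X move#1: (0,2):-1/OXX/.XX/.OO, (1,0):-1/OX./XXX/.OO, (2,0):+1/OX./.XX/XOO*
[OX./.XX/XOO] end (terminal -1, O#2); searched OX./.XX/.OO to 5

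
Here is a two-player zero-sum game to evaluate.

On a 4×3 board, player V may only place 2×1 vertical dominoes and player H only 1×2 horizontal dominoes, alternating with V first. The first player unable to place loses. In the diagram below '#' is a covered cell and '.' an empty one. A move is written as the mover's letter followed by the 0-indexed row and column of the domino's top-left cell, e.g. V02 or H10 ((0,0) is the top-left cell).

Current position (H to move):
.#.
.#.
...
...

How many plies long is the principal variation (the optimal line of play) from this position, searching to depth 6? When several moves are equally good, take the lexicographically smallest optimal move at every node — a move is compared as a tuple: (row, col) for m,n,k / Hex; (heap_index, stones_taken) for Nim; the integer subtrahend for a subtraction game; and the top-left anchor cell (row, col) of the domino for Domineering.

ply 1, H at .#./.#./.../... | H20=-1→.#./.#./##./...*; H21=-1→.#./.#./.##/...; H30=-1→.#./.#./.../##.; H31=-1→.#./.#./.../.##
ply 2, V at .#./.#./##./... | V00=+1→##./##./##./...*; V02=+1→.##/.##/##./...; V12=+1→.#./.##/###/...; V22=+1→.#./.#./###/..#
ply 3, H at ##./##./##./... | H30=-1→##./##./##./##.*; H31=-1→##./##./##./.##
ply 4, V at ##./##./##./##. | V02=+1→###/###/##./##.*; V12=+1→##./###/###/##.; V22=+1→##./##./###/###
ply 5: ###/###/##./##. is terminal -1 (H); from .#./.#./.../... depth 6

PV length from [.#./.#./.../...]: 4 plies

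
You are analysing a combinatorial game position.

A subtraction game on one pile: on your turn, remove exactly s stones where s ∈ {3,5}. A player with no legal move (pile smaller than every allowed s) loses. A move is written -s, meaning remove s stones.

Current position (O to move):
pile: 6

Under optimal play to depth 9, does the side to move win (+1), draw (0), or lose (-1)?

ply 1, O at 6 | -3=-1→3; -5=+1→1*
ply 2: 1 is terminal -1 (X); from 6 depth 9

value(6, O) = +1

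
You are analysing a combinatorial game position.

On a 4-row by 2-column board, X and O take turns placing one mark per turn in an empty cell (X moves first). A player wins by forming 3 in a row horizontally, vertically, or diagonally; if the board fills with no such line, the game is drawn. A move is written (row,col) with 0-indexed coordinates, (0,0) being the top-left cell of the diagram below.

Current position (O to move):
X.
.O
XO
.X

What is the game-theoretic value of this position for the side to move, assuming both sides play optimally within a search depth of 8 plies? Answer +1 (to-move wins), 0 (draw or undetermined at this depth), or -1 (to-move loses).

p1 O@[X./.O/XO/.X]: (0,1)[XO/.O/XO/.X]+1* (1,0)[X./OO/XO/.X]+0 (3,0)[X./.O/XO/OX]-1
p2 X@[XO/.O/XO/.X] terminal -1; root [X./.O/XO/.X] d8

value(X./.O/XO/.X, O) = +1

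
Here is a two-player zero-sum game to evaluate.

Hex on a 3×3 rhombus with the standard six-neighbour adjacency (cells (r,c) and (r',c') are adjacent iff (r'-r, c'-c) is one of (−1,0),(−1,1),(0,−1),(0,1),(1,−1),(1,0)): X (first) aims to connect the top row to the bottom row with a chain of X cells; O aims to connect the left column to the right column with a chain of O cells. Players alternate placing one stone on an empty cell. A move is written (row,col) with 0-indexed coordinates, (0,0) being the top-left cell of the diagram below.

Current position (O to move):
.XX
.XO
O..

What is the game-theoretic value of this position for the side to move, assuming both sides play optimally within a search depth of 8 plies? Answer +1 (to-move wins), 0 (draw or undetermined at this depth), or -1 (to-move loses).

value(.XX/.XO/O.., O) = +1

ply 1, O at .XX/.XO/O.. | (0,0)=-1→OXX/.XO/O..; (1,0)=-1→.XX/OXO/O..; (2,1)=+1→.XX/.XO/OO.*; (2,2)=-1→.XX/.XO/O.O
ply 2: .XX/.XO/OO. is terminal -1 (X); from .XX/.XO/O.. depth 8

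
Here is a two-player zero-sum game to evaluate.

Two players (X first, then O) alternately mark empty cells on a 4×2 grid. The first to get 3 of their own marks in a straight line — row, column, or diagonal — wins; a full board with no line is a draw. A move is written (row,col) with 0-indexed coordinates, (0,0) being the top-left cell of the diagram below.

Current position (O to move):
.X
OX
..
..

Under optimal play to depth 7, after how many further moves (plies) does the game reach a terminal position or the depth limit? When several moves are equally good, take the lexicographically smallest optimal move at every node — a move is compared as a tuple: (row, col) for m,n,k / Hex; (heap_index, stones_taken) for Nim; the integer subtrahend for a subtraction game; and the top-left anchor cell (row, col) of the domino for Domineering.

p1 O@[.X/OX/../..]: (0,0)[OX/OX/../..]-1 (2,0)[.X/OX/O./..]-1 (2,1)[.X/OX/.O/..]+0* (3,0)[.X/OX/../O.]-1 (3,1)[.X/OX/../.O]-1
p2 X@[.X/OX/.O/..]: (0,0)[XX/OX/.O/..]+0* (2,0)[.X/OX/XO/..]+0 (3,0)[.X/OX/.O/X.]+0 (3,1)[.X/OX/.O/.X]-1
p3 O@[XX/OX/.O/..]: (2,0)[XX/OX/OO/..]+0* (3,0)[XX/OX/.O/O.]+0 (3,1)[XX/OX/.O/.O]+0
p4 X@[XX/OX/OO/..]: (3,0)[XX/OX/OO/X.]+0* (3,1)[XX/OX/OO/.X]-1
p5 O@[XX/OX/OO/X.]: (3,1)[XX/OX/OO/XO]+0*
p6 X@[XX/OX/OO/XO] terminal +0; root [.X/OX/../..] d7

PV length from [.X/OX/../..]: 5 plies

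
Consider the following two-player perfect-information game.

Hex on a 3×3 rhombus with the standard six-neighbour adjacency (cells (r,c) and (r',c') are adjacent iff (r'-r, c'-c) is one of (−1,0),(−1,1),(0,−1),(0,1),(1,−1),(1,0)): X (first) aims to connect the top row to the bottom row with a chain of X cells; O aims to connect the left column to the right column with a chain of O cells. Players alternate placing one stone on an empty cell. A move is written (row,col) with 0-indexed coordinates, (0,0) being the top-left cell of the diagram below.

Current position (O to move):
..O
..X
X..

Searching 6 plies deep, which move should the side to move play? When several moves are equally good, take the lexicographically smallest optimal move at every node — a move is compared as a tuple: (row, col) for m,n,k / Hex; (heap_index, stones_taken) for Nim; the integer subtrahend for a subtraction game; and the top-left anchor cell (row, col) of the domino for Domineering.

O's best at [..O/..X/X..]: (0,1)

[..O/..X/X..] O move#1: (0,0):-1/O.O/..X/X.., (0,1):+1/.OO/..X/X..*, (1,0):+1/..O/O.X/X.., (1,1):-1/..O/.OX/X.., (2,1):-1/..O/..X/XO., (2,2):-1/..O/..X/X.O
[.OO/..X/X..] X move#2: (0,0):-1/XOO/..X/X..*, (1,0):-1/.OO/X.X/X.., (1,1):-1/.OO/.XX/X.., (2,1):-1/.OO/..X/XX., (2,2):-1/.OO/..X/X.X
[XOO/..X/X..] O move#3: (1,0):+1/XOO/O.X/X..*, (1,1):-1/XOO/.OX/X.., (2,1):-1/XOO/..X/XO., (2,2):-1/XOO/..X/X.O
[XOO/O.X/X..] end (terminal -1, X#4); searched ..O/..X/X.. to 6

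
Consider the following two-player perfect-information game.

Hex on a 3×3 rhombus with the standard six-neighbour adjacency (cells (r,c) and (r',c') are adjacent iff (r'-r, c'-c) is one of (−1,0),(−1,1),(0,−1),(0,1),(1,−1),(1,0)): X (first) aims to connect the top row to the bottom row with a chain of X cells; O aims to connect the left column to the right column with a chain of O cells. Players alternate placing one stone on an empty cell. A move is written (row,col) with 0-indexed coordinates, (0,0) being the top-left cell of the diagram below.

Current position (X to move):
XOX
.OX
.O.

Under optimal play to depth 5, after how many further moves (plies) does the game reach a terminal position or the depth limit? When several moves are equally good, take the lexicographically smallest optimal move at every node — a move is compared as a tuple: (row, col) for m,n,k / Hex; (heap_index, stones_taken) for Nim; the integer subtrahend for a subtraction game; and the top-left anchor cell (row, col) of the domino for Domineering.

[XOX/.OX/.O.] X move#1: (1,0):+1/XOX/XOX/.O.*, (2,0):+1/XOX/.OX/XO., (2,2):+1/XOX/.OX/.OX
[XOX/XOX/.O.] O move#2: (2,0):-1/XOX/XOX/OO.*, (2,2):-1/XOX/XOX/.OO
[XOX/XOX/OO.] X move#3: (2,2):+1/XOX/XOX/OOX*
[XOX/XOX/OOX] end (terminal -1, O#4); searched XOX/.OX/.O. to 5

PV length from [XOX/.OX/.O.]: 3 plies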